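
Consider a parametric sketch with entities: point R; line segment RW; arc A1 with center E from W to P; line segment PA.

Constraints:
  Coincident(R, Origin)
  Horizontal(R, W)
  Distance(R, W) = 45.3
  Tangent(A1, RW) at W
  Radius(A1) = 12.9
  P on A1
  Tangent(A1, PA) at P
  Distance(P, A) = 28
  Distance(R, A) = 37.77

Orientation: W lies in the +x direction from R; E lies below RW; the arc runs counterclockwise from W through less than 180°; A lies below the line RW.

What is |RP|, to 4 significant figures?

34.60

Checks: ∠(EW, WR) = 90.00° ✓; |EW| = 12.90 ✓; |EP| = 12.90 ✓; ∠(EP, PA) = 90.00° ✓; |PA| = 28.00 ✓; |RA| = 37.77 ✓.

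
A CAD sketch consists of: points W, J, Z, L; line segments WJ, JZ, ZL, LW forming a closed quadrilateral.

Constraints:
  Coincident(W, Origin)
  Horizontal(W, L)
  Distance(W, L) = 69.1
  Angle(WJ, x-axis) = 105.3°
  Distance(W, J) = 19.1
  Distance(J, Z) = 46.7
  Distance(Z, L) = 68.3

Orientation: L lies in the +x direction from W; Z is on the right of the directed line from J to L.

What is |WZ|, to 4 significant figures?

27.61

W is at the origin; W and L share the same y with |WL| = 69.1 and L in +x, so L = (69.1, 0). WJ runs at 105.3° with |WJ| = 19.1, so J = (-5.040, 18.42). Z is determined by |JZ| = 46.7 and |ZL| = 68.3 together: it lies at the intersection of circle(J, 46.7) and circle(L, 68.3). With |JL| = 76.39, the foot of the radical line on JL is 21.94 from J and the perpendicular offset is √(46.7² − 21.94²) = 41.23. Taking the right-of-JL solution: Z = (6.310, -26.88).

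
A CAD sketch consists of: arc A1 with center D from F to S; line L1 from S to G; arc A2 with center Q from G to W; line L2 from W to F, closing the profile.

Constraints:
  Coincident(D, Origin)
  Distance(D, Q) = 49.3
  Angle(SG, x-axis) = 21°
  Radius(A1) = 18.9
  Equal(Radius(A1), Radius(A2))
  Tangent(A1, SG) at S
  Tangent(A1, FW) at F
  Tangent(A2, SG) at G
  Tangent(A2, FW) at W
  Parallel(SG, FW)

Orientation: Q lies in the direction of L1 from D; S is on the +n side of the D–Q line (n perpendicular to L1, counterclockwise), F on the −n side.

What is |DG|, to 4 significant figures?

52.80

The slot axis is L1's direction at 21.0°, so u = (cos 21.0°, sin 21.0°) = (0.9336, 0.3584) and n = (−sin 21.0°, cos 21.0°) = (-0.3584, 0.9336). D is at the origin and Q lies 49.3 along u from D, so Q = 49.3·u = (46.03, 17.67). Tangency of A1 to both parallel lines with radius 18.9 puts S and F at D ± 18.9·n: S = (-6.773, 17.64), F = (6.773, -17.64). Equal radii place G and W the same way about Q: G = Q + 18.9·n = (39.25, 35.31), W = Q − 18.9·n = (52.80, 0.02287). Then |DG| = |G − D| = 52.80.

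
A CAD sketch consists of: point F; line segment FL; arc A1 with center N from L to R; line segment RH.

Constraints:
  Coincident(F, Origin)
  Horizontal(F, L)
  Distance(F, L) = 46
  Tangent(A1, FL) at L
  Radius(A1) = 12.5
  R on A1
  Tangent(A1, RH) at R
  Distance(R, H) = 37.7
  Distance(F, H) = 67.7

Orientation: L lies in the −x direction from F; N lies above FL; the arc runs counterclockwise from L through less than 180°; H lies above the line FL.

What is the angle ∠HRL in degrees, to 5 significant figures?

127.84°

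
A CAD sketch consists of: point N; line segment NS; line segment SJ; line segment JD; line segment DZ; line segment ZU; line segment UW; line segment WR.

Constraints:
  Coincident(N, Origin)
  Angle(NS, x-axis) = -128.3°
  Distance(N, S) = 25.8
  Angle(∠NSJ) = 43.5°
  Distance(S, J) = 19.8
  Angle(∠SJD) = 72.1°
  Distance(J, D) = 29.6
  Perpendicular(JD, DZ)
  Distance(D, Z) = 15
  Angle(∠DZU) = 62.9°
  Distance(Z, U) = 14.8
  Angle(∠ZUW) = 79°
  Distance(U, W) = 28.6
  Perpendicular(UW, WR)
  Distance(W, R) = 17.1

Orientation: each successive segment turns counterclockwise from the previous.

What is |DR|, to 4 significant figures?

18.31

N is at the origin; NS runs at -128.3° with length 25.8, so S = (-15.99, -20.25). ∠NSJ = 43.5° gives SJ at 8.200° from the x-axis; with |SJ| = 19.8, J = (3.607, -17.42). ∠SJD = 72.1° gives JD at 116.1° from the x-axis; with |JD| = 29.6, D = (-9.415, 9.158). The perpendicularity gives DZ at right angles to JD, so DZ runs at -153.9°; with |DZ| = 15.0, Z = (-22.89, 2.559). ∠DZU = 62.9° gives ZU at -36.80° from the x-axis; with |ZU| = 14.8, U = (-11.03, -6.306). ∠ZUW = 79.0° gives UW at 64.20° from the x-axis; with |UW| = 28.6, W = (1.413, 19.44). The perpendicularity gives WR at right angles to UW, so WR runs at 154.2°; with |WR| = 17.1, R = (-13.98, 26.89). Then |DR| = |R − D| = 18.31.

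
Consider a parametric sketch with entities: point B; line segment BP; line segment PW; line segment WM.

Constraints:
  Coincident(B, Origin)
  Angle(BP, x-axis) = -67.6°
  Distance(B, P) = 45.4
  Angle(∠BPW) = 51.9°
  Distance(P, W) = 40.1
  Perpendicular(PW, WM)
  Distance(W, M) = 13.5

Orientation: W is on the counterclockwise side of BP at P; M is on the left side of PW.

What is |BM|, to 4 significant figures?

25.30

B is at the origin; BP runs at -67.6° with length 45.4, so P = 45.4·(cos -67.6°, sin -67.6°) = (17.30, -41.97). ∠BPW = 51.9°, so PW runs at -67.6° + (180° − 51.9°) = 60.50° from the x-axis; with |PW| = 40.1, W = P + 40.1·(cos 60.50°, sin 60.50°) = (37.05, -7.073). The perpendicularity gives WM at right angles to PW; with |WM| = 13.5 on the left of PW, M = W + 13.5·(-0.8704, 0.4924) = (25.30, -0.4254). Then |BM| = |M − B| = 25.30.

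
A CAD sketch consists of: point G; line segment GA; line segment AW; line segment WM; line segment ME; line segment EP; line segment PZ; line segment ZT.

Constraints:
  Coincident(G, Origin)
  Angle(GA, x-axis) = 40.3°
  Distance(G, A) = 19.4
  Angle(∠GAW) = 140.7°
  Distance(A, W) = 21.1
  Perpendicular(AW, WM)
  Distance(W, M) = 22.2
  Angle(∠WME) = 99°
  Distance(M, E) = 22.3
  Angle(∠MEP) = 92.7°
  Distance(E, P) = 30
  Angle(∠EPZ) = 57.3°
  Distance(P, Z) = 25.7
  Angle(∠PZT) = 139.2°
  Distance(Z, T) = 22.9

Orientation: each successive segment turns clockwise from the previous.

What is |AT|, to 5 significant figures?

37.866

G is at the origin; GA runs at 40.3° with length 19.4, so A = (14.796, 12.548). ∠GAW = 140.7° gives AW at 1.0000° from the x-axis; with |AW| = 21.1, W = (35.893, 12.916). AW is perpendicular to WM, so WM runs at -89.000°; with |WM| = 22.2, M = (36.280, -9.2807). ∠WME = 99.0° gives ME at -170.00° from the x-axis; with |ME| = 22.3, E = (14.319, -13.153). ∠MEP = 92.7° gives EP at 102.70° from the x-axis; with |EP| = 30.0, P = (7.7234, 16.113). ∠EPZ = 57.3° gives PZ at -20.000° from the x-axis; with |PZ| = 25.7, Z = (31.873, 7.3231). ∠PZT = 139.2° gives ZT at -60.800° from the x-axis; with |ZT| = 22.9, T = (43.045, -12.667). Then |AT| = |T − A| = 37.866.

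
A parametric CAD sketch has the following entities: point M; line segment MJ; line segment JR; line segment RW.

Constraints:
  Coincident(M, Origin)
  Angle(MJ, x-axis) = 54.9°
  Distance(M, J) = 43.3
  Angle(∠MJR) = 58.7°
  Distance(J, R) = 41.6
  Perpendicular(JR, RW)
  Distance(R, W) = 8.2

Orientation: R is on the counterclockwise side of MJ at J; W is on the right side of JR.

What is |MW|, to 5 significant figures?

49.070

M is at the origin; MJ runs at 54.9° with length 43.3, so J = 43.3·(cos 54.9°, sin 54.9°) = (24.898, 35.426). ∠MJR = 58.7°, so JR runs at 54.9° + (180° − 58.7°) = 176.20° from the x-axis; with |JR| = 41.6, R = J + 41.6·(cos 176.20°, sin 176.20°) = (-16.611, 38.183). JR ⟂ RW; with |RW| = 8.2 on the right of JR, W = R + 8.2·(0.066274, 0.99780) = (-16.067, 46.365). Then |MW| = |W − M| = 49.070.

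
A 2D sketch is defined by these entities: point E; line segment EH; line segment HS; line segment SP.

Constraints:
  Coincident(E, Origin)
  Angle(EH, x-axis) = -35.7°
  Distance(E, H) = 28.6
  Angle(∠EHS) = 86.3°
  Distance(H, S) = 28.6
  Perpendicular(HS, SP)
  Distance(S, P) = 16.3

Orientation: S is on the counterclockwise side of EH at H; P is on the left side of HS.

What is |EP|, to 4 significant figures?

29.42

E is at the origin; EH runs at -35.7° with length 28.6, so H = 28.6·(cos -35.7°, sin -35.7°) = (23.23, -16.69). ∠EHS = 86.3°, so HS runs at -35.7° + (180° − 86.3°) = 58.00° from the x-axis; with |HS| = 28.6, S = H + 28.6·(cos 58.00°, sin 58.00°) = (38.38, 7.565). HS ⟂ SP; with |SP| = 16.3 on the left of HS, P = S + 16.3·(-0.8480, 0.5299) = (24.56, 16.20). Then |EP| = |P − E| = 29.42.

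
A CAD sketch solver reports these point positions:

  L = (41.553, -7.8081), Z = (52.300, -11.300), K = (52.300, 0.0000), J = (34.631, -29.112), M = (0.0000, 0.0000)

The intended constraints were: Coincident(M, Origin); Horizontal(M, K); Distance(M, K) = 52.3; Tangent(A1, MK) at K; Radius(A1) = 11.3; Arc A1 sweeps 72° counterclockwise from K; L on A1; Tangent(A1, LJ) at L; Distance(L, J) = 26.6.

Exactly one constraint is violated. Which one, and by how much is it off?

Distance(L, J) = 26.6 — off by 4.20.

M = (0.00, 0.00) ✓; M.y = 0.00, K.y = 0.00 ✓; |MK| = 52.30 ✓; ∠(ZK, KM) = 90.00° ✓; |ZK| = 11.30 ✓; bearing(Z→L) − bearing(Z→K) = 72.00° ✓; |ZL| = 11.30 ✓; ∠(ZL, LJ) = 90.00° ✓; |LJ| = 22.40 ✗.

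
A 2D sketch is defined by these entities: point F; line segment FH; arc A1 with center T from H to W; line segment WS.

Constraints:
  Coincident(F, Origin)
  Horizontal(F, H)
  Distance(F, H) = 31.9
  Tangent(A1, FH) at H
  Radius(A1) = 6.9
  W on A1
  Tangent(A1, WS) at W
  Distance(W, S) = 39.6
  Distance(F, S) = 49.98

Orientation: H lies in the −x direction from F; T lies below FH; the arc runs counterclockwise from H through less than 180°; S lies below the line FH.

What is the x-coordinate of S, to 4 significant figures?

-20.68

Checks: |TW| = 6.900 ✓; ∠(TW, WS) = 90.00° ✓; |WS| = 39.60 ✓; |FS| = 49.98 ✓.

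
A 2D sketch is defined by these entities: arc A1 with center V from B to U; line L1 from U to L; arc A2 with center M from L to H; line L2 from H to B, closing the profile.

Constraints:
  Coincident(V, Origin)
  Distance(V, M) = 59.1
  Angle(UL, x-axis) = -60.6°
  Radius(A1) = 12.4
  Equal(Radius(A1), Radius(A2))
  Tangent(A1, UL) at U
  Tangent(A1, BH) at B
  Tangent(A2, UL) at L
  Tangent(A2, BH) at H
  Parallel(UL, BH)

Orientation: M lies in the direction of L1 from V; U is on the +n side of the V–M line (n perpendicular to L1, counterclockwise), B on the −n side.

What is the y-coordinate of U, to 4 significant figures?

6.087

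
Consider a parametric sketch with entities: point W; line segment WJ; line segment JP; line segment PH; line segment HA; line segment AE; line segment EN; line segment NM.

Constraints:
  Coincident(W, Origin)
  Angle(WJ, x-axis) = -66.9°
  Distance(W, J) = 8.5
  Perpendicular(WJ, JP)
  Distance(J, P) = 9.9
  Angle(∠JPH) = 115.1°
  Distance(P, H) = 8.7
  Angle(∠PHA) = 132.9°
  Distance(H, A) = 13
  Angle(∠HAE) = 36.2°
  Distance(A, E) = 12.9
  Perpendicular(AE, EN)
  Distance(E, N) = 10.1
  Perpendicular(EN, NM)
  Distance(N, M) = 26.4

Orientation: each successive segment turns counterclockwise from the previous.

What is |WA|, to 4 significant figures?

14.38

W is at the origin; WJ runs at -66.9° with length 8.5, so J = (3.335, -7.818). The perpendicularity gives JP at right angles to WJ, so JP runs at 23.10°; with |JP| = 9.9, P = (12.44, -3.934). ∠JPH = 115.1° gives PH at 88.00° from the x-axis; with |PH| = 8.7, H = (12.74, 4.760). ∠PHA = 132.9° gives HA at 135.1° from the x-axis; with |HA| = 13.0, A = (3.536, 13.94). Then |WA| = |A − W| = 14.38.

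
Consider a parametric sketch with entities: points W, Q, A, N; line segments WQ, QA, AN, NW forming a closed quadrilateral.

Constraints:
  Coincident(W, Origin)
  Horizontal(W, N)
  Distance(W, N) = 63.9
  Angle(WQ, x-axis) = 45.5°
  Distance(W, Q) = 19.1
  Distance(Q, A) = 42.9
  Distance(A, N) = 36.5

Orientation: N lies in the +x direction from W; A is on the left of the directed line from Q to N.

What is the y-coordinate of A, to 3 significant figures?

34.2

W is at the origin; W and N share the same y with |WN| = 63.9 and N in +x, so N = (63.9, 0). WQ runs at 45.5° with |WQ| = 19.1, so Q = (13.4, 13.6). A is determined by |QA| = 42.9 and |AN| = 36.5 together: it lies at the intersection of circle(Q, 42.9) and circle(N, 36.5). With |QN| = 52.3, the foot of the radical line on QN is 31.0 from Q and the perpendicular offset is √(42.9² − 31.0²) = 29.6. Taking the left-of-QN solution: A = (51.1, 34.2).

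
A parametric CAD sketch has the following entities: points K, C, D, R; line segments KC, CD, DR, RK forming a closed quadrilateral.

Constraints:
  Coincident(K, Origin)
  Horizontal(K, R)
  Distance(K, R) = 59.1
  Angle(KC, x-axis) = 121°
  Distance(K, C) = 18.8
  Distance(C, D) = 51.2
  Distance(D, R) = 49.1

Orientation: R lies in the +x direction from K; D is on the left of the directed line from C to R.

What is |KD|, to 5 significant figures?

54.494

Checks: |KR| = 59.10 ✓; |KC| = 18.80 ✓; |CD| = 51.20 ✓; |DR| = 49.10 ✓.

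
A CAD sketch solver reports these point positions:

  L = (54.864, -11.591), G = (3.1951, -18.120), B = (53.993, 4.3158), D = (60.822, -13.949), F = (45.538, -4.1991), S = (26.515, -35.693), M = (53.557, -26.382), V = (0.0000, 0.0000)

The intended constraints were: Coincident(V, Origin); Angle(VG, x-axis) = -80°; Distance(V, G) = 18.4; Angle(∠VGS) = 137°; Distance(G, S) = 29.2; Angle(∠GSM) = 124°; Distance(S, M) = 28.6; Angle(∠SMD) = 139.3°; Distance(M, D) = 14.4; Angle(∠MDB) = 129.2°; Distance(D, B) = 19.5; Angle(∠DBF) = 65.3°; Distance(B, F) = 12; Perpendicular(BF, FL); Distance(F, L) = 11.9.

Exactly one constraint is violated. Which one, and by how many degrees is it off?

Perpendicular(BF, FL) — off by 6.40°.

V = (0.00, 0.00) ✓; VG at -80.00° ✓; |VG| = 18.40 ✓; ∠VGS = 137.0° ✓; |GS| = 29.20 ✓; ∠GSM = 124.0° ✓; |SM| = 28.60 ✓; ∠SMD = 139.3° ✓; |MD| = 14.40 ✓; ∠MDB = 129.2° ✓; |DB| = 19.50 ✓; ∠DBF = 65.30° ✓; |BF| = 12.00 ✓; ∠(BF, FL) = 96.40° ✗; |FL| = 11.90 ✓.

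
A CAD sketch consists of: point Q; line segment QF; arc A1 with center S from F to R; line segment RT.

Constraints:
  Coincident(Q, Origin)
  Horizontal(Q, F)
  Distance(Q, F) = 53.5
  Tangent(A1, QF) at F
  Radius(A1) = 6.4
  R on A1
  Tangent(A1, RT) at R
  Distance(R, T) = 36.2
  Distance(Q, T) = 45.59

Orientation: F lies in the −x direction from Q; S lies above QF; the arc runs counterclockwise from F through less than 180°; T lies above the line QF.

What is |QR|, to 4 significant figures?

48.07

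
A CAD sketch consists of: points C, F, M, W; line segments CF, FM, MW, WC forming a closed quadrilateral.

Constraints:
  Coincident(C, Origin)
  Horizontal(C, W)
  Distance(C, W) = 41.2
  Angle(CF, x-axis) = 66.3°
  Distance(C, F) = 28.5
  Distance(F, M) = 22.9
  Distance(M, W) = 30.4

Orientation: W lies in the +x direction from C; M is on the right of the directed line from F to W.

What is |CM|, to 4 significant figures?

11.43

C is at the origin; CW is horizontal with |CW| = 41.2 and W in +x, so W = (41.2, 0). CF runs at 66.3° with |CF| = 28.5, so F = (11.46, 26.10). M is determined by |FM| = 22.9 and |MW| = 30.4 together: it lies at the intersection of circle(F, 22.9) and circle(W, 30.4). With |FW| = 39.57, the foot of the radical line on FW is 14.73 from F and the perpendicular offset is √(22.9² − 14.73²) = 17.53. Taking the right-of-FW solution: M = (10.97, 3.202).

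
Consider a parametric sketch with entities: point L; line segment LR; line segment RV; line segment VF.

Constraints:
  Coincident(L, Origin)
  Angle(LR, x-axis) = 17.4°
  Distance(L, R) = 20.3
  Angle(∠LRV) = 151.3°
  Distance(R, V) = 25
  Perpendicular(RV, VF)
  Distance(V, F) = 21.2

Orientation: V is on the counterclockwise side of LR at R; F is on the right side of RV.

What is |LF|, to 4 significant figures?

52.82

L is at the origin; LR runs at 17.4° with length 20.3, so R = 20.3·(cos 17.4°, sin 17.4°) = (19.37, 6.071). ∠LRV = 151.3°, so RV runs at 17.4° + (180° − 151.3°) = 46.10° from the x-axis; with |RV| = 25.0, V = R + 25.0·(cos 46.10°, sin 46.10°) = (36.71, 24.08). The perpendicularity gives VF at right angles to RV; with |VF| = 21.2 on the right of RV, F = V + 21.2·(0.7206, -0.6934) = (51.98, 9.384). Then |LF| = |F − L| = 52.82.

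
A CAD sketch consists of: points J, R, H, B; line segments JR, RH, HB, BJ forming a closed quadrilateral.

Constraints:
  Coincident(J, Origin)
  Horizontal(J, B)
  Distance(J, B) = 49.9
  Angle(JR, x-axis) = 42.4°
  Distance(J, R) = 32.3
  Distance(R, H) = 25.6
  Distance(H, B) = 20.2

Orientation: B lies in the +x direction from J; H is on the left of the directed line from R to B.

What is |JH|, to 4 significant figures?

53.37

Checks: J.y = 0.00, B.y = 0.00 ✓; |RH| = 25.60 ✓; |HB| = 20.20 ✓.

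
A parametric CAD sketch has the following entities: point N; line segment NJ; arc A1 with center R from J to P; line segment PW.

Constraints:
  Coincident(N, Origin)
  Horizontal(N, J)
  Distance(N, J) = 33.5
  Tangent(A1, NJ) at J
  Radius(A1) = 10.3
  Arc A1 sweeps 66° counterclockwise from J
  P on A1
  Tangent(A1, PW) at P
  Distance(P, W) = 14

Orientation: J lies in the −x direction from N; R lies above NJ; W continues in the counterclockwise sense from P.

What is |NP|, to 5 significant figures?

24.853

Since A1 is tangent to NJ there, RJ ⟂ NJ, so R = J + (0, 10.3) = (-33.500, 10.300). On A1, J sits at bearing -90° from R; a 66° counterclockwise sweep puts P at bearing -24°, so P = R + 10.3·(cos -24°, sin -24°) = (-24.090, 6.1106). Then |NP| = |P − N| = 24.853.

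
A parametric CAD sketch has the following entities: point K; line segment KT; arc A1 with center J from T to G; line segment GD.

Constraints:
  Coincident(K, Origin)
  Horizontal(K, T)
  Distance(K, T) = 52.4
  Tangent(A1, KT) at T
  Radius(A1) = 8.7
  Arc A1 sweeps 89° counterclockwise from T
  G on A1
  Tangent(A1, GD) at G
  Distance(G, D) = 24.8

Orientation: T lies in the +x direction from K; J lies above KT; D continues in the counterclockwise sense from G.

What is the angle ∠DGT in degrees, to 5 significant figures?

135.50°

K is at the origin; K and T share the same y with |KT| = 52.4 and T on the +x side, so T = (52.400, 0.0000). Since A1 is tangent to KT there, JT ⟂ KT, so J = T + (0, 8.7) = (52.400, 8.7000). On A1, T sits at bearing -90° from J; an 89° counterclockwise sweep puts G at bearing -1°, so G = J + 8.7·(cos -1°, sin -1°) = (61.099, 8.5482). Since A1 is tangent to GD there, JG ⟂ GD, so GD runs along (−sin -1°, cos -1°); with |GD| = 24.8, D = (61.531, 33.344). Then cos ∠DGT = GD·GT / (|GD||GT|), giving 135.50°.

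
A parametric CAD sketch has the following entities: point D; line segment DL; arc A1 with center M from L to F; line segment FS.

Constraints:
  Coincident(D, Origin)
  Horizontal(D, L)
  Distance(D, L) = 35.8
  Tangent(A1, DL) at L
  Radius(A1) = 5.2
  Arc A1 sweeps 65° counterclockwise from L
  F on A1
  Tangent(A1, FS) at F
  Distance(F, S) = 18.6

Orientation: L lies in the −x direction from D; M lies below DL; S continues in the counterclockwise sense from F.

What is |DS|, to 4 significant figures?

52.29

On A1, L sits at bearing 90° from M; a 65° counterclockwise sweep puts F at bearing 155°, so F = M + 5.2·(cos 155°, sin 155°) = (-40.51, -3.002). A1 meets FS tangentially, so MF is at right angles to FS, so FS runs along (−sin 155°, cos 155°); with |FS| = 18.6, S = (-48.37, -19.86). Then |DS| = |S − D| = 52.29.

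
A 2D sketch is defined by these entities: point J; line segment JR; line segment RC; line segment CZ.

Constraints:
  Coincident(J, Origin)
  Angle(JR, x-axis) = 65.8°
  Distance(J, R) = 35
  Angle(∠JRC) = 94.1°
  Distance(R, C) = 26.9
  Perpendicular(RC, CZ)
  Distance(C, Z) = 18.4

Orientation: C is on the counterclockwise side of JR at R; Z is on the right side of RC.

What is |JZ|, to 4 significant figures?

60.88

J is at the origin; JR runs at 65.8° with length 35.0, so R = 35.0·(cos 65.8°, sin 65.8°) = (14.35, 31.92). ∠JRC = 94.1°, so RC runs at 65.8° + (180° − 94.1°) = 151.7° from the x-axis; with |RC| = 26.9, C = R + 26.9·(cos 151.7°, sin 151.7°) = (-9.338, 44.68). The perpendicularity gives CZ at right angles to RC; with |CZ| = 18.4 on the right of RC, Z = C + 18.4·(0.4741, 0.8805) = (-0.6143, 60.88). Then |JZ| = |Z − J| = 60.88.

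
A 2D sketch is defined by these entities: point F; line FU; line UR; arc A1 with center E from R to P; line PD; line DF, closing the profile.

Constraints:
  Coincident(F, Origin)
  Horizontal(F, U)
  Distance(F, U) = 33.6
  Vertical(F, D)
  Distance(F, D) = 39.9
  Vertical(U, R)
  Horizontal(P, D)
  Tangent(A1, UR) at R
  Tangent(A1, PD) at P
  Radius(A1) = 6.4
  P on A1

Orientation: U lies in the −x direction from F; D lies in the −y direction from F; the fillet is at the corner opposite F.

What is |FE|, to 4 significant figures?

43.15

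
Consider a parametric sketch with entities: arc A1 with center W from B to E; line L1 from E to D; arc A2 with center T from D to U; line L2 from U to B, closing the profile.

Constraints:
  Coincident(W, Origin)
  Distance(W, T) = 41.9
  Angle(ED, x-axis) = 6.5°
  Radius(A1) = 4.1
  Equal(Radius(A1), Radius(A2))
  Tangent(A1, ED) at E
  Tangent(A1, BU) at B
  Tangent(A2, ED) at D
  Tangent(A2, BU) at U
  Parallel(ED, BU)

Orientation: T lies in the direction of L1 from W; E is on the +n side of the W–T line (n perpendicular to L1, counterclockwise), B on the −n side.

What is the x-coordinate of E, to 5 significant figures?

-0.46413

The slot axis is L1's direction at 6.5°, so u = (cos 6.5°, sin 6.5°) = (0.99357, 0.11320) and n = (−sin 6.5°, cos 6.5°) = (-0.11320, 0.99357). W is at the origin and T lies 41.9 along u from W, so T = 41.9·u = (41.631, 4.7432). Tangency of A1 to both parallel lines with radius 4.1 puts E and B at W ± 4.1·n: E = (-0.46413, 4.0736), B = (0.46413, -4.0736). So E.x = -0.46413.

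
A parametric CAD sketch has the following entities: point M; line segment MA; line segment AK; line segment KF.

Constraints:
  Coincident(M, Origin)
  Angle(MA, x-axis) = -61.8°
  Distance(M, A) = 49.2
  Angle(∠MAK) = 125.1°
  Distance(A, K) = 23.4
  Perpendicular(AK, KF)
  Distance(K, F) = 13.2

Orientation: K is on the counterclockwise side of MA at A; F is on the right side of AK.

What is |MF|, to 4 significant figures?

74.36

M is at the origin; MA runs at -61.8° with length 49.2, so A = 49.2·(cos -61.8°, sin -61.8°) = (23.25, -43.36). ∠MAK = 125.1°, so AK runs at -61.8° + (180° − 125.1°) = -6.900° from the x-axis; with |AK| = 23.4, K = A + 23.4·(cos -6.900°, sin -6.900°) = (46.48, -46.17). AK ⟂ KF; with |KF| = 13.2 on the right of AK, F = K + 13.2·(-0.1201, -0.9928) = (44.89, -59.28). Then |MF| = |F − M| = 74.36.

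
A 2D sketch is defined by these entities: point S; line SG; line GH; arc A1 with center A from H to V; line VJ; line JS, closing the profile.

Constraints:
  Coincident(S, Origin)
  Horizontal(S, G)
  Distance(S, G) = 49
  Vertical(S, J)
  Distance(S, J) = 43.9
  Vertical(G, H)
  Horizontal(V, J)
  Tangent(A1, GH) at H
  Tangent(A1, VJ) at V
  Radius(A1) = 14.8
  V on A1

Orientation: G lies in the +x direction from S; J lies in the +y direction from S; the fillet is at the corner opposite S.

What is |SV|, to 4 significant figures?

55.65

S is at the origin; S and G share the same y with |SG| = 49.0 and G on the +x side, so G = (49.00, 0.000). SJ is vertical with |SJ| = 43.9 and J on the +y side, so J = (0.000, 43.90). The virtual corner opposite S is at (49.00, 43.90). The tangent condition forces AH to be normal to GH and since A1 is tangent to VJ there, AV ⟂ VJ, with radius 14.8, so the center A sits 14.8 in from both sides at A = (34.20, 29.10). That places the tangent points at H = (49.00, 29.10) on GH and V = (34.20, 43.90) on VJ. Then |SV| = |V − S| = 55.65.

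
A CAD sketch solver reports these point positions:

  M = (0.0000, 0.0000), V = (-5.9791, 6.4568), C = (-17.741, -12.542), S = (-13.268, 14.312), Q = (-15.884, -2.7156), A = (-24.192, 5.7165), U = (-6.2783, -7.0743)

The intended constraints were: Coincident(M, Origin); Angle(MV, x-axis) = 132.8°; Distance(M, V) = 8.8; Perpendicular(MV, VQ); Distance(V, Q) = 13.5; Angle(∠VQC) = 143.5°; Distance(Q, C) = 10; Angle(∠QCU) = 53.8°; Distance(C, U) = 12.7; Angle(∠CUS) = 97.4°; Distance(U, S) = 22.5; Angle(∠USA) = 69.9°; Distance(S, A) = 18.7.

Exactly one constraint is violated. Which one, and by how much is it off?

Distance(S, A) = 18.7 — off by 4.80.

M = (0.00, 0.00) ✓; MV at 132.8° ✓; |MV| = 8.800 ✓; ∠(MV, VQ) = 90.00° ✓; |VQ| = 13.50 ✓; ∠VQC = 143.5° ✓; |QC| = 10.00 ✓; ∠QCU = 53.80° ✓; |CU| = 12.70 ✓; ∠CUS = 97.40° ✓; |US| = 22.50 ✓; ∠USA = 69.90° ✓; |SA| = 13.90 ✗.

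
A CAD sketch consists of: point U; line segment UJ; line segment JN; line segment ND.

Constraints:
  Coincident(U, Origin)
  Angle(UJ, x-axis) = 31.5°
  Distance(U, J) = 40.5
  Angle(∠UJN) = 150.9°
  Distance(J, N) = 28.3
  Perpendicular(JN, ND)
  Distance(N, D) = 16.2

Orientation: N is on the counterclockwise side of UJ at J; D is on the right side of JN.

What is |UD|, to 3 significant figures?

73.1

U is at the origin; UJ runs at 31.5° with length 40.5, so J = 40.5·(cos 31.5°, sin 31.5°) = (34.5, 21.2). ∠UJN = 150.9°, so JN runs at 31.5° + (180° − 150.9°) = 60.6° from the x-axis; with |JN| = 28.3, N = J + 28.3·(cos 60.6°, sin 60.6°) = (48.4, 45.8). The perpendicularity gives ND at right angles to JN; with |ND| = 16.2 on the right of JN, D = N + 16.2·(0.871, -0.491) = (62.5, 37.9). Then |UD| = |D − U| = 73.1.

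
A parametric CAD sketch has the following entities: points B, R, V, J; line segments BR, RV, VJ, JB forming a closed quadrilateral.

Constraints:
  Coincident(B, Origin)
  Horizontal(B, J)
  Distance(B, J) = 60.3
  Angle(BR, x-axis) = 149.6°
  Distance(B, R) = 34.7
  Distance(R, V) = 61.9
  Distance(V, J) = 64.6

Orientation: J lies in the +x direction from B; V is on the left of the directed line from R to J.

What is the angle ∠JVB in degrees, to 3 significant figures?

59.4°

B is at the origin; BJ is horizontal with |BJ| = 60.3 and J in +x, so J = (60.3, 0). BR runs at 149.6° with |BR| = 34.7, so R = (-29.9, 17.6). V is determined by |RV| = 61.9 and |VJ| = 64.6 together: it lies at the intersection of circle(R, 61.9) and circle(J, 64.6). With |RJ| = 91.9, the foot of the radical line on RJ is 44.1 from R and the perpendicular offset is √(61.9² − 44.1²) = 43.4. Taking the left-of-RJ solution: V = (21.7, 51.8).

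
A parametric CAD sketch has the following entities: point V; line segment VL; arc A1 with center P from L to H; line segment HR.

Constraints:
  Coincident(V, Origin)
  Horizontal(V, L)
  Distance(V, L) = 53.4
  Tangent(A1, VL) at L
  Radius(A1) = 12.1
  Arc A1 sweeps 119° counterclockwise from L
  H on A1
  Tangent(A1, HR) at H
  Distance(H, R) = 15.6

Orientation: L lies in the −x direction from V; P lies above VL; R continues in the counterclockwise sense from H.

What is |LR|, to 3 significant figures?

31.8

V is at the origin; VL is horizontal with |VL| = 53.4 and L on the −x side, so L = (-53.4, 0.00). Tangency of A1 to VL means the radius PL is perpendicular to VL, so P = L + (0, 12.1) = (-53.4, 12.1). On A1, L sits at bearing -90° from P; a 119° counterclockwise sweep puts H at bearing 29°, so H = P + 12.1·(cos 29°, sin 29°) = (-42.8, 18.0). Since A1 is tangent to HR there, PH ⟂ HR, so HR runs along (−sin 29°, cos 29°); with |HR| = 15.6, R = (-50.4, 31.6). Then |LR| = |R − L| = 31.8.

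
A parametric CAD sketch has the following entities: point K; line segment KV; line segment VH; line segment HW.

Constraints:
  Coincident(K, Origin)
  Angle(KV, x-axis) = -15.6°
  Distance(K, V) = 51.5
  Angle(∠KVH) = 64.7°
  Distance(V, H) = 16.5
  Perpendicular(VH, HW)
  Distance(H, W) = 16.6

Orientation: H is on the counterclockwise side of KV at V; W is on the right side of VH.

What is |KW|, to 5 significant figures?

63.400

∠KVH = 64.7°, so VH runs at -15.6° + (180° − 64.7°) = 99.700° from the x-axis; with |VH| = 16.5, H = V + 16.5·(cos 99.700°, sin 99.700°) = (46.823, 2.4147). VH is perpendicular to HW; with |HW| = 16.6 on the right of VH, W = H + 16.6·(0.98570, 0.16849) = (63.185, 5.2117). Then |KW| = |W − K| = 63.400.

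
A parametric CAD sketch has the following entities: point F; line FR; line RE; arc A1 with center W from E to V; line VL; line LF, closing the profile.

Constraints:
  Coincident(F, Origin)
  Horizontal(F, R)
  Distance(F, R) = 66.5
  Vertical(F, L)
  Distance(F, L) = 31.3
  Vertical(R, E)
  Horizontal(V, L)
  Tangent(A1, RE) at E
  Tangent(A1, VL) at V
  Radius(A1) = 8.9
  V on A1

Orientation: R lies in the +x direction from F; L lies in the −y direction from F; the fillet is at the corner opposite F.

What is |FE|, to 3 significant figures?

70.2

F is at the origin; F and R share the same y with |FR| = 66.5 and R on the +x side, so R = (66.5, 0.00). FL is vertical with |FL| = 31.3 and L on the −y side, so L = (0.00, -31.3). The virtual corner opposite F is at (66.5, -31.3). Tangency of A1 to RE means the radius WE is perpendicular to RE and since A1 is tangent to VL there, WV ⟂ VL, with radius 8.9, so the center W sits 8.9 in from both sides at W = (57.6, -22.4). That places the tangent points at E = (66.5, -22.4) on RE and V = (57.6, -31.3) on VL. Then |FE| = |E − F| = 70.2.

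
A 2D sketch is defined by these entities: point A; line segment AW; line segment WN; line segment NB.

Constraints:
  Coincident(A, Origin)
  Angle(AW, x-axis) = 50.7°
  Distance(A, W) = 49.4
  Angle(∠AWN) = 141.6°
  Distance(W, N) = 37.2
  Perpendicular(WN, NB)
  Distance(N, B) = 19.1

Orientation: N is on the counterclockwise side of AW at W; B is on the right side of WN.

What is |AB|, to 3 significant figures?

90.8

A is at the origin; AW runs at 50.7° with length 49.4, so W = 49.4·(cos 50.7°, sin 50.7°) = (31.3, 38.2). ∠AWN = 141.6°, so WN runs at 50.7° + (180° − 141.6°) = 89.1° from the x-axis; with |WN| = 37.2, N = W + 37.2·(cos 89.1°, sin 89.1°) = (31.9, 75.4). WN is perpendicular to NB; with |NB| = 19.1 on the right of WN, B = N + 19.1·(1.00, -0.0157) = (51.0, 75.1). Then |AB| = |B − A| = 90.8.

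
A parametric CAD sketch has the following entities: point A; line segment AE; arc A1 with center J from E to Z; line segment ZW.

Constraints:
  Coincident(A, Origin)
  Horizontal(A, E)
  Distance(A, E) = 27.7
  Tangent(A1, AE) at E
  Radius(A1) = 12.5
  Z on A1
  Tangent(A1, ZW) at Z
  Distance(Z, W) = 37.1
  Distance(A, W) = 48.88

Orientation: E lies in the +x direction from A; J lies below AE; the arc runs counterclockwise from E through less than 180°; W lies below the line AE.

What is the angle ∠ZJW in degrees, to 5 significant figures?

71.380°

A is at the origin; A and E share the same y with |AE| = 27.7 and E on the +x side, so E = (27.700, 0.0000). A1 meets AE tangentially, so JE is at right angles to AE, so J = E + (0, -12.5) = (27.700, -12.500). Since JZ ⟂ ZW (tangency), |JW| = √(12.5² + 37.1²) = 39.149 regardless of where Z sits on A1. So W lies on both circle(A, 48.88) and circle(J, 39.149); the below-AE intersection is W = (10.599, -47.717). Z is the foot of the tangent from W: Z = (15.301, -10.916).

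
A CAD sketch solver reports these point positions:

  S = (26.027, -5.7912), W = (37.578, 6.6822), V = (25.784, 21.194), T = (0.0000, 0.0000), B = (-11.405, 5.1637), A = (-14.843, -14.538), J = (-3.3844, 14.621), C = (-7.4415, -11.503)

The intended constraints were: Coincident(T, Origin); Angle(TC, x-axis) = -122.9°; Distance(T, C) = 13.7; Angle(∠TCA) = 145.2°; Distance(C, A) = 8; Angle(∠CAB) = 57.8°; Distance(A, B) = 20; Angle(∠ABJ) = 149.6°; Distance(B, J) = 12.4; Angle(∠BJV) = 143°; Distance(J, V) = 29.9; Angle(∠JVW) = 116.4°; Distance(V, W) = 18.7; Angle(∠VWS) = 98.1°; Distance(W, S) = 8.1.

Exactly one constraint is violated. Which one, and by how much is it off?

Distance(W, S) = 8.1 — off by 8.90.

T = (0.00, 0.00) ✓; TC at -122.9° ✓; |TC| = 13.70 ✓; ∠TCA = 145.2° ✓; |CA| = 8.000 ✓; ∠CAB = 57.81° ✓; |AB| = 20.00 ✓; ∠ABJ = 149.6° ✓; |BJ| = 12.40 ✓; ∠BJV = 143.0° ✓; |JV| = 29.90 ✓; ∠JVW = 116.4° ✓; |VW| = 18.70 ✓; ∠VWS = 98.10° ✓; |WS| = 17.00 ✗.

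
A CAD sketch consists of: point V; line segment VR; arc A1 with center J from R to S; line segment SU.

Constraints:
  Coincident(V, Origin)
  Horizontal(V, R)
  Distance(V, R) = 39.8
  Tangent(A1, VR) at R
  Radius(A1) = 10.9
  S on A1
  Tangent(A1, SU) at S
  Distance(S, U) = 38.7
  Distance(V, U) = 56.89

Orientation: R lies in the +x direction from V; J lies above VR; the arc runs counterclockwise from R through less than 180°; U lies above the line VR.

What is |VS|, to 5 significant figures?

51.780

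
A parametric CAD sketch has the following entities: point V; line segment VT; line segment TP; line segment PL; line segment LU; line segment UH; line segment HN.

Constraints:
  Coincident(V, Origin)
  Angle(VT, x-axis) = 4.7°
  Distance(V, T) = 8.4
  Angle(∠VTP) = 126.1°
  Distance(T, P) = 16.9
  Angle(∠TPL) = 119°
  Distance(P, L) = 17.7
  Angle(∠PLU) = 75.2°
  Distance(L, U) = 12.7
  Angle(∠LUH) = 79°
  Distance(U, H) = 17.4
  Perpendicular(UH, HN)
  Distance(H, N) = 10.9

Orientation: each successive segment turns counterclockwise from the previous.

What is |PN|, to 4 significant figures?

6.211

V is at the origin; VT runs at 4.7° with length 8.4, so T = (8.372, 0.6883). ∠VTP = 126.1° gives TP at 58.60° from the x-axis; with |TP| = 16.9, P = (17.18, 15.11). ∠TPL = 119.0° gives PL at 119.6° from the x-axis; with |PL| = 17.7, L = (8.434, 30.50). ∠PLU = 75.2° gives LU at -135.6° from the x-axis; with |LU| = 12.7, U = (-0.6398, 21.62). ∠LUH = 79.0° gives UH at -34.60° from the x-axis; with |UH| = 17.4, H = (13.68, 11.74). UH is perpendicular to HN, so HN runs at 55.40°; with |HN| = 10.9, N = (19.87, 20.71). Then |PN| = |N − P| = 6.211.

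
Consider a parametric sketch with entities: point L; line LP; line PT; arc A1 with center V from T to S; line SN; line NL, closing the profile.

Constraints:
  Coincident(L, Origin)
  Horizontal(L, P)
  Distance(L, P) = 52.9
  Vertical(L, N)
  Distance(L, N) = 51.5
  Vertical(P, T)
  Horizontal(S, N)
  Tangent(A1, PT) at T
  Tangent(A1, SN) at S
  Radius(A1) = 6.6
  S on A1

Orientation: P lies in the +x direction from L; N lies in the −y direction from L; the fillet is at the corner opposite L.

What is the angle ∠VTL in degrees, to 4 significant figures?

40.32°

The virtual corner opposite L is at (52.90, -51.50). The tangent condition forces VT to be normal to PT and since A1 is tangent to SN there, VS ⟂ SN, with radius 6.6, so the center V sits 6.6 in from both sides at V = (46.30, -44.90). That places the tangent points at T = (52.90, -44.90) on PT and S = (46.30, -51.50) on SN. Then cos ∠VTL = TV·TL / (|TV||TL|), giving 40.32°.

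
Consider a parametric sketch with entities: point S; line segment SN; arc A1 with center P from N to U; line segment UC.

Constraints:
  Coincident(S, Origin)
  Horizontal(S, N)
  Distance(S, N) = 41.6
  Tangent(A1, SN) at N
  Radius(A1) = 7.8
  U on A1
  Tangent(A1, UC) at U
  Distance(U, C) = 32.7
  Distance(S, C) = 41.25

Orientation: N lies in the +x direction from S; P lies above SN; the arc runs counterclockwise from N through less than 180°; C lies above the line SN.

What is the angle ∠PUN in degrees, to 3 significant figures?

20.3°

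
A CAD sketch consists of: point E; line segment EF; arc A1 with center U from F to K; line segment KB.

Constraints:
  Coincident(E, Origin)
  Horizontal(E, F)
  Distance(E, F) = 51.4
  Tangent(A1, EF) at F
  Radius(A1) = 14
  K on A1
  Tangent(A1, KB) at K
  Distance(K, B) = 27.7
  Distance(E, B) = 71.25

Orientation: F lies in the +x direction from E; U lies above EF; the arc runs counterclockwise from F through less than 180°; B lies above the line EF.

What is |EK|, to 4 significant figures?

67.24

Checks: |UK| = 14.00 ✓; ∠(UK, KB) = 90.00° ✓; |KB| = 27.70 ✓; |EB| = 71.25 ✓.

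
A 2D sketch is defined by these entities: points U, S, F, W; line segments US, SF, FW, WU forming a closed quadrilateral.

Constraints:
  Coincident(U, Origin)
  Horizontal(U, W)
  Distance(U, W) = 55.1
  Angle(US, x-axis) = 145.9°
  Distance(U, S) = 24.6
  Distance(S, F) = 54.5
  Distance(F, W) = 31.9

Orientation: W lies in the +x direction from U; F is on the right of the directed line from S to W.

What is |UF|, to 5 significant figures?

29.977

Checks: |SF| = 54.50 ✓; |FW| = 31.90 ✓.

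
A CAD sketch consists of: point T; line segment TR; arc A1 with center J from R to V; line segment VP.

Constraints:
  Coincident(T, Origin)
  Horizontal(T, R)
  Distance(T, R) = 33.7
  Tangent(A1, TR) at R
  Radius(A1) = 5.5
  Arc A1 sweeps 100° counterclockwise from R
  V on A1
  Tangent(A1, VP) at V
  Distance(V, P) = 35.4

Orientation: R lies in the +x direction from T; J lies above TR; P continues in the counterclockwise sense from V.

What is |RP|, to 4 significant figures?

41.32

T is at the origin; TR is horizontal with |TR| = 33.7 and R on the +x side, so R = (33.70, 0.000). Since A1 is tangent to TR there, JR ⟂ TR, so J = R + (0, 5.5) = (33.70, 5.500). On A1, R sits at bearing -90° from J; a 100° counterclockwise sweep puts V at bearing 10°, so V = J + 5.5·(cos 10°, sin 10°) = (39.12, 6.455). The tangent condition forces JV to be normal to VP, so VP runs along (−sin 10°, cos 10°); with |VP| = 35.4, P = (32.97, 41.32). Then |RP| = |P − R| = 41.32.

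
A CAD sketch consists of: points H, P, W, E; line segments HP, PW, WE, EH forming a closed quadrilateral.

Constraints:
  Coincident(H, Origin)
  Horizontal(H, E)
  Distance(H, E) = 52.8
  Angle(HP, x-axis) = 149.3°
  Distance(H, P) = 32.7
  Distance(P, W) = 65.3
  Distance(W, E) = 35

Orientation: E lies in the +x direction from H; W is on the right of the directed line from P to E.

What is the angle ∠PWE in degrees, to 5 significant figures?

107.01°

H is at the origin; H and E share the same y with |HE| = 52.8 and E in +x, so E = (52.8, 0). HP runs at 149.3° with |HP| = 32.7, so P = (-28.117, 16.695). W is determined by |PW| = 65.3 and |WE| = 35.0 together: it lies at the intersection of circle(P, 65.3) and circle(E, 35.0). With |PE| = 82.621, the foot of the radical line on PE is 59.702 from P and the perpendicular offset is √(65.3² − 59.702²) = 26.452. Taking the right-of-PE solution: W = (25.009, -21.275).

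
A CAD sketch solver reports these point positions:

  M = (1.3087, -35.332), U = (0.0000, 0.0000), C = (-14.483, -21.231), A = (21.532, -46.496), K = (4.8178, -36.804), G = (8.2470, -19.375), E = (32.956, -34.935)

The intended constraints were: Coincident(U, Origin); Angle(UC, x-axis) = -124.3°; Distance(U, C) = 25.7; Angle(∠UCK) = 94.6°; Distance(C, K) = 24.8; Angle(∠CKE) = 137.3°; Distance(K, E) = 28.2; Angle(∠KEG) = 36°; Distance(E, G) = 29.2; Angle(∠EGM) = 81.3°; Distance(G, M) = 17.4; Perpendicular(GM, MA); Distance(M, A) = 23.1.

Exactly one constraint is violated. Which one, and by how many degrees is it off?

Perpendicular(GM, MA) — off by 5.40°.

U = (0.00, 0.00) ✓; UC at -124.3° ✓; |UC| = 25.70 ✓; ∠UCK = 94.60° ✓; |CK| = 24.80 ✓; ∠CKE = 137.3° ✓; |KE| = 28.20 ✓; ∠KEG = 36.00° ✓; |EG| = 29.20 ✓; ∠EGM = 81.30° ✓; |GM| = 17.40 ✓; ∠(GM, MA) = 84.60° ✗; |MA| = 23.10 ✓.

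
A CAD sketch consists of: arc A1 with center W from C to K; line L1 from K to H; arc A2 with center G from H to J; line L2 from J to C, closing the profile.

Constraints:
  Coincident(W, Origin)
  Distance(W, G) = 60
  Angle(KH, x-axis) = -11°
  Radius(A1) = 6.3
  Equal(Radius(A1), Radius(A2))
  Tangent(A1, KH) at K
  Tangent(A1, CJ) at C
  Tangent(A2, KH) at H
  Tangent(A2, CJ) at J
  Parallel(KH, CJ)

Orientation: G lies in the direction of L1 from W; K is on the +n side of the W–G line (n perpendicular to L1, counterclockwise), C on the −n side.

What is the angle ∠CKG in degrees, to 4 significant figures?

84.01°

The slot axis is L1's direction at -11.0°, so u = (cos -11.0°, sin -11.0°) = (0.9816, -0.1908) and n = (−sin -11.0°, cos -11.0°) = (0.1908, 0.9816). W is at the origin and G lies 60.0 along u from W, so G = 60.0·u = (58.90, -11.45). Tangency of A1 to both parallel lines with radius 6.3 puts K and C at W ± 6.3·n: K = (1.202, 6.184), C = (-1.202, -6.184). Then cos ∠CKG = KC·KG / (|KC||KG|), giving 84.01°.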